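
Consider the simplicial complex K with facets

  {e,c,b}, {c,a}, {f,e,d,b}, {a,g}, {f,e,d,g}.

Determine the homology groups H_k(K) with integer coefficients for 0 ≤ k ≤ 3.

H_0 ≅ Z,  H_1 ≅ Z,  H_2 = 0,  H_3 = 0.

We work with the vertex ordering a < b < c < d < e < f < g. The simplices of K, each written with vertices in increasing order, are:

  0-simplices (7): a, b, c, d, e, f, g
  1-simplices (13): ac, ag, bc, bd, be, bf, ce, de, df, dg, ef, eg, fg
  2-simplices (8): bce, bde, bdf, bef, def, deg, dfg, efg
  3-simplices (2): bdef, defg

so the chain groups are C_0 ≅ Z^7, C_1 ≅ Z^13, C_2 ≅ Z^8, C_3 ≅ Z^2.

∂_1: C_1 → C_0 is given by ∂[p,q] = [q] − [p]. For instance
  ∂fg = g − f.
The resulting 7×13 matrix has rank 6, and its Smith normal form has invariant factors (1,1,1,1,1,1).

The boundary map ∂_2: C_2 → C_1 sends each 2-simplex [p,q,r] to [q,r] − [p,r] + [p,q]. For instance
  ∂bdf = df − bf + bd,
  ∂def = ef − df + de.
As a 13×8 matrix over Z this has rank 6, with invariant factors (1,1,1,1,1,1).

The boundary map ∂_3: C_3 → C_2 sends each 3-simplex σ to the alternating sum Σ_i (−1)^i (σ with its i-th vertex removed). For instance
  ∂defg = efg − dfg + deg − def,
  ∂bdef = def − bef + bdf − bde.
As a 8×2 matrix over Z this has rank 2, with invariant factors (1,1).

Reading off H_k = ker ∂_k / im ∂_{k+1}:

  H_0: rank C_0 − rank ∂_1 = 7 − 6 = 1, and the invariant factors of ∂_1 are all 1, so H_0 = Z.
  H_1: rank ker ∂_1 − rank ∂_2 = (13 − 6) − 6 = 1, and the invariant factors of ∂_2 are all 1, so H_1 = Z.
  H_2: rank ker ∂_2 − rank ∂_3 = (8 − 6) − 2 = 0, and the invariant factors of ∂_3 are all 1, so H_2 = 0.
  H_3: rank ker ∂_3 − rank ∂_4 = (2 − 2) − 0 = 0, and there is no ∂_4, so H_3 = 0.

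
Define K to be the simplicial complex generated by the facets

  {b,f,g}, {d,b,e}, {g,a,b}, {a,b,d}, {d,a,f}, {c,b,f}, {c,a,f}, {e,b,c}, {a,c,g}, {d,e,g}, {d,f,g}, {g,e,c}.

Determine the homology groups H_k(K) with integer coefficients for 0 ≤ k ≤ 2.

H_0 = Z,  H_1 = Z/2,  H_2 = 0.

Fix the vertex order a < b < c < d < e < f < g and write every simplex with vertices in increasing order. Then dim K = 2 and the simplices of K are:

  0-simplices (7): a, b, c, d, e, f, g
  1-simplices (18): ab, ac, ad, af, ag, bc, bd, be, bf, bg, ce, cf, cg, de, df, dg, eg, fg
  2-simplices (12): abd, abg, acf, acg, adf, bce, bcf, bde, bfg, ceg, deg, dfg

so the chain groups are C_0 ≅ Z^7, C_1 ≅ Z^18, C_2 ≅ Z^12.

∂_1: C_1 → C_0 sends each edge [p,q] (with p < q) to q − p.
The 7×18 boundary matrix has rank 6 and Smith normal form diag(1,1,1,1,1,1).

The boundary map ∂_2: C_2 → C_1 maps a triangle to the signed sum of its edges. For instance
  ∂bcf = cf − bf + bc,
  ∂bde = de − be + bd.
As a 18×12 matrix over Z this has rank 12, with invariant factors (1,1,1,1,1,1,1,1,1,1,1,2).

Now H_k = ker ∂_k / im ∂_{k+1}, so:

  H_0: rank C_0 − rank ∂_1 = 7 − 6 = 1, and the invariant factors of ∂_1 are all 1, so H_0 ≅ Z.
  H_1: rank ker ∂_1 − rank ∂_2 = (18 − 6) − 12 = 0, and ∂_2 has invariant factor 2 > 1, so H_1 ≅ Z/2.
  H_2: rank ker ∂_2 − rank ∂_3 = (12 − 12) − 0 = 0, and there is no ∂_3, so H_2 ≅ 0.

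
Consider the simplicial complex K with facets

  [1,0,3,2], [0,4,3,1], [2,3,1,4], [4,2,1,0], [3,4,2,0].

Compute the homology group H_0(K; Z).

Fix the vertex order 0 < 1 < 2 < 3 < 4 and write every simplex with vertices in increasing order. Then dim K = 3 and the simplices of K are:

  0-simplices (5): [0], [1], [2], [3], [4]
  1-simplices (10): [0,1], [0,2], [0,3], [0,4], [1,2], [1,3], [1,4], [2,3], [2,4], [3,4]
  2-simplices (10): [0,1,2], [0,1,3], [0,1,4], [0,2,3], [0,2,4], [0,3,4], [1,2,3], [1,2,4], [1,3,4], [2,3,4]
  3-simplices (5): [0,1,2,3], [0,1,2,4], [0,1,3,4], [0,2,3,4], [1,2,3,4]

Hence C_0 ≅ Z^5, C_1 ≅ Z^10, C_2 ≅ Z^10, C_3 ≅ Z^5.

The boundary map ∂_1: C_1 → C_0 maps an edge to its endpoints' difference, ∂[p,q] = q − p. For instance
  ∂[1,2] = [2] − [1].
The resulting 5×10 matrix has rank 4, and its Smith normal form has invariant factors (1,1,1,1).

The boundary map ∂_2: C_2 → C_1 sends each 2-simplex [p,q,r] to [q,r] − [p,r] + [p,q]. For instance
  ∂[0,3,4] = [3,4] − [0,4] + [0,3],
  ∂[1,2,4] = [2,4] − [1,4] + [1,2].
This gives a 10×10 integer matrix of rank 6; reducing to Smith normal form yields diagonal entries (1,1,1,1,1,1).

Boundary ∂_3: C_3 → C_2 sends each 3-simplex σ to the alternating sum Σ_i (−1)^i (σ with its i-th vertex removed). For instance
  ∂[0,2,3,4] = [2,3,4] − [0,3,4] + [0,2,4] − [0,2,3],
  ∂[0,1,2,4] = [1,2,4] − [0,2,4] + [0,1,4] − [0,1,2].
The 10×5 boundary matrix has rank 4 and Smith normal form diag(1,1,1,1).

Computing H_k = (kernel of ∂_k) / (image of ∂_{k+1}):

  H_0: rank C_0 − rank ∂_1 = 5 − 4 = 1, and the invariant factors of ∂_1 are all 1, so H_0 = Z.

(K is a triangulation of the 3-sphere S^3.)

H_0 ≅ Z.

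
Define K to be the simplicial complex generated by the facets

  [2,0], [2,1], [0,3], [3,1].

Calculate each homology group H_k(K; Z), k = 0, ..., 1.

H_0 = Z,  H_1 = Z.

Take the total order 0 < 1 < 2 < 3 on the vertex set. Then K (dimension 1) consists of the simplices:

  0-simplices (4): [0], [1], [2], [3]
  1-simplices (4): [0,2], [0,3], [1,2], [1,3]

so the chain groups are C_0 ≅ Z^4, C_1 ≅ Z^4.

The boundary map ∂_1: C_1 → C_0 is given by ∂[p,q] = [q] − [p]. For instance
  ∂[0,3] = [3] − [0].
The resulting 4×4 matrix has rank 3, and its Smith normal form has invariant factors (1,1,1).

Reading off H_k = ker ∂_k / im ∂_{k+1}:

  H_0: rank C_0 − rank ∂_1 = 4 − 3 = 1, and the invariant factors of ∂_1 are all 1, so H_0 ≅ Z.
  H_1: rank ker ∂_1 − rank ∂_2 = (4 − 3) − 0 = 1, and there is no ∂_2, so H_1 ≅ Z.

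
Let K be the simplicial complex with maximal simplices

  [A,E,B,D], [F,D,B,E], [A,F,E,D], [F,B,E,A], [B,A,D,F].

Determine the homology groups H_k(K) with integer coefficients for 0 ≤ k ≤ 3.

H_0 ≅ Z,  H_1 = 0,  H_2 = 0,  H_3 ≅ Z.

Take the total order A < B < D < E < F on the vertex set. Then K (dimension 3) consists of the simplices:

  0-simplices (5): A, B, D, E, F
  1-simplices (10): AB, AD, AE, AF, BD, BE, BF, DE, DF, EF
  2-simplices (10): ABD, ABE, ABF, ADE, ADF, AEF, BDE, BDF, BEF, DEF
  3-simplices (5): ABDE, ABDF, ABEF, ADEF, BDEF

giving chain groups C_0 ≅ Z^5, C_1 ≅ Z^10, C_2 ≅ Z^10, C_3 ≅ Z^5.

The boundary map ∂_1: C_1 → C_0 is given by ∂[p,q] = [q] − [p].
This gives a 5×10 integer matrix of rank 4; reducing to Smith normal form yields diagonal entries (1,1,1,1).

The boundary map ∂_2: C_2 → C_1 acts by ∂[p,q,r] = [q,r] − [p,r] + [p,q]. For instance
  ∂BDF = DF − BF + BD,
  ∂BEF = EF − BF + BE.
As a 10×10 matrix over Z this has rank 6, with invariant factors (1,1,1,1,1,1).

Boundary ∂_3: C_3 → C_2 sends each 3-simplex σ to the alternating sum Σ_i (−1)^i (σ with its i-th vertex removed). For instance
  ∂ABEF = BEF − AEF + ABF − ABE,
  ∂ABDE = BDE − ADE + ABE − ABD.
The 10×5 boundary matrix has rank 4 and Smith normal form diag(1,1,1,1).

Computing H_k = (kernel of ∂_k) / (image of ∂_{k+1}):

  H_0: rank C_0 − rank ∂_1 = 5 − 4 = 1, and the invariant factors of ∂_1 are all 1, so H_0 ≅ Z.
  H_1: rank ker ∂_1 − rank ∂_2 = (10 − 4) − 6 = 0, and the invariant factors of ∂_2 are all 1, so H_1 ≅ 0.
  H_2: rank ker ∂_2 − rank ∂_3 = (10 − 6) − 4 = 0, and the invariant factors of ∂_3 are all 1, so H_2 ≅ 0.
  H_3: rank ker ∂_3 − rank ∂_4 = (5 − 4) − 0 = 1, and there is no ∂_4, so H_3 ≅ Z.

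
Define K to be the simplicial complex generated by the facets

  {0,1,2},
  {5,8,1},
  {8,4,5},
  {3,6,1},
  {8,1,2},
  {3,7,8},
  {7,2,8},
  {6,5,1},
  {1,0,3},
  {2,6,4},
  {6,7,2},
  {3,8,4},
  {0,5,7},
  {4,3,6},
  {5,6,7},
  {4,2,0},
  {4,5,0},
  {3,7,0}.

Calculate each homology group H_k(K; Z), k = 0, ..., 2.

H_0 = Z,  H_1 = Z^2,  H_2 = Z.

Fix the vertex order 0 < 1 < 2 < 3 < 4 < 5 < 6 < 7 < 8 and write every simplex with vertices in increasing order. Then dim K = 2 and the simplices of K are:

  0-simplices (9): [0], [1], [2], [3], [4], [5], [6], [7], [8]
  1-simplices (27): (27 of them)
  2-simplices (18): [0,1,2], [0,1,3], [0,2,4], [0,3,7], [0,4,5], [0,5,7], [1,2,8], [1,3,6], [1,5,6], [1,5,8], [2,4,6], [2,6,7], [2,7,8], [3,4,6], [3,4,8], [3,7,8], [4,5,8], [5,6,7]

so the chain groups are C_0 ≅ Z^9, C_1 ≅ Z^27, C_2 ≅ Z^18.

The boundary map ∂_1: C_1 → C_0 is given by ∂[p,q] = [q] − [p].
The 9×27 boundary matrix has rank 8 and Smith normal form diag(1,1,1,1,1,1,1,1).

∂_2: C_2 → C_1 maps a triangle to the signed sum of its edges. For instance
  ∂[2,6,7] = [6,7] − [2,7] + [2,6],
  ∂[3,4,6] = [4,6] − [3,6] + [3,4].
The 27×18 boundary matrix has rank 17 and Smith normal form diag(1,1,1,1,1,1,1,1,1,1,1,1,1,1,1,1,1).

Computing H_k = (kernel of ∂_k) / (image of ∂_{k+1}):

  H_0: rank C_0 − rank ∂_1 = 9 − 8 = 1, and the invariant factors of ∂_1 are all 1, so H_0 = Z.
  H_1: rank ker ∂_1 − rank ∂_2 = (27 − 8) − 17 = 2, and the invariant factors of ∂_2 are all 1, so H_1 = Z^2.
  H_2: rank ker ∂_2 − rank ∂_3 = (18 − 17) − 0 = 1, and there is no ∂_3, so H_2 = Z.

As a check, the Euler characteristic is 9 − 27 + 18 = 0, which agrees with 1 − 2 + 1 = 0.
(K is a triangulation of the torus T^2.)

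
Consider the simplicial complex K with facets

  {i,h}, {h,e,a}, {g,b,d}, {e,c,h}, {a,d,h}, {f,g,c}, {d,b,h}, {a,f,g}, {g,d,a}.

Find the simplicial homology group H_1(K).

We work with the vertex ordering a < b < c < d < e < f < g < h < i. The simplices of K, each written with vertices in increasing order, are:

  0-simplices (9): a, b, c, d, e, f, g, h, i
  1-simplices (17): ad, ae, af, ag, ah, bd, bg, bh, ce, cf, cg, ch, dg, dh, eh, fg, hi
  2-simplices (8): adg, adh, aeh, afg, bdg, bdh, ceh, cfg

so the chain groups are C_0 ≅ Z^9, C_1 ≅ Z^17, C_2 ≅ Z^8.

Boundary ∂_1: C_1 → C_0 maps an edge to its endpoints' difference, ∂[p,q] = q − p.
The 9×17 boundary matrix has rank 8 and Smith normal form diag(1,1,1,1,1,1,1,1).

∂_2: C_2 → C_1 sends each 2-simplex [p,q,r] to [q,r] − [p,r] + [p,q]. For instance
  ∂bdh = dh − bh + bd,
  ∂ceh = eh − ch + ce.
The resulting 17×8 matrix has rank 8, and its Smith normal form has invariant factors (1,1,1,1,1,1,1,1).

Reading off H_k = ker ∂_k / im ∂_{k+1}:

  H_1: rank ker ∂_1 − rank ∂_2 = (17 − 8) − 8 = 1, and the invariant factors of ∂_2 are all 1, so H_1 = Z.

H_1 = Z.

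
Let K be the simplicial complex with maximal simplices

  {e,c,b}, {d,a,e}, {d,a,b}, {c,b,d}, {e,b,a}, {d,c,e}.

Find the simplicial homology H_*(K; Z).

H_0 ≅ Z,  H_1 = 0,  H_2 ≅ Z.

Take the total order a < b < c < d < e on the vertex set. Then K (dimension 2) consists of the simplices:

  0-simplices (5): a, b, c, d, e
  1-simplices (9): ab, ad, ae, bc, bd, be, cd, ce, de
  2-simplices (6): abd, abe, ade, bcd, bce, cde

so the chain groups are C_0 ≅ Z^5, C_1 ≅ Z^9, C_2 ≅ Z^6.

The boundary map ∂_1: C_1 → C_0 maps an edge to its endpoints' difference, ∂[p,q] = q − p.
This gives a 5×9 integer matrix of rank 4; reducing to Smith normal form yields diagonal entries (1,1,1,1).

The boundary map ∂_2: C_2 → C_1 acts by ∂[p,q,r] = [q,r] − [p,r] + [p,q]. For instance
  ∂bce = ce − be + bc,
  ∂abe = be − ae + ab.
This gives a 9×6 integer matrix of rank 5; reducing to Smith normal form yields diagonal entries (1,1,1,1,1).

Now H_k = ker ∂_k / im ∂_{k+1}, so:

  H_0: rank C_0 − rank ∂_1 = 5 − 4 = 1, and the invariant factors of ∂_1 are all 1, so H_0 ≅ Z.
  H_1: rank ker ∂_1 − rank ∂_2 = (9 − 4) − 5 = 0, and the invariant factors of ∂_2 are all 1, so H_1 ≅ 0.
  H_2: rank ker ∂_2 − rank ∂_3 = (6 − 5) − 0 = 1, and there is no ∂_3, so H_2 ≅ Z.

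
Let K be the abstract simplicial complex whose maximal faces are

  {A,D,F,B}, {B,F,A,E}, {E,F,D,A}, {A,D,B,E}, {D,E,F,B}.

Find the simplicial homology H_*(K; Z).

H_0 = Z,  H_1 = 0,  H_2 = 0,  H_3 = Z.

Fix the vertex order A < B < D < E < F and write every simplex with vertices in increasing order. Then dim K = 3 and the simplices of K are:

  0-simplices (5): A, B, D, E, F
  1-simplices (10): AB, AD, AE, AF, BD, BE, BF, DE, DF, EF
  2-simplices (10): ABD, ABE, ABF, ADE, ADF, AEF, BDE, BDF, BEF, DEF
  3-simplices (5): ABDE, ABDF, ABEF, ADEF, BDEF

giving chain groups C_0 ≅ Z^5, C_1 ≅ Z^10, C_2 ≅ Z^10, C_3 ≅ Z^5.

∂_1: C_1 → C_0 maps an edge to its endpoints' difference, ∂[p,q] = q − p.
This gives a 5×10 integer matrix of rank 4; reducing to Smith normal form yields diagonal entries (1,1,1,1).

The boundary map ∂_2: C_2 → C_1 acts by ∂[p,q,r] = [q,r] − [p,r] + [p,q]. For instance
  ∂BDF = DF − BF + BD,
  ∂ABE = BE − AE + AB.
The resulting 10×10 matrix has rank 6, and its Smith normal form has invariant factors (1,1,1,1,1,1).

Boundary ∂_3: C_3 → C_2 sends each 3-simplex σ to the alternating sum Σ_i (−1)^i (σ with its i-th vertex removed). For instance
  ∂BDEF = DEF − BEF + BDF − BDE,
  ∂ABDF = BDF − ADF + ABF − ABD.
The resulting 10×5 matrix has rank 4, and its Smith normal form has invariant factors (1,1,1,1).

Reading off H_k = ker ∂_k / im ∂_{k+1}:

  H_0: rank C_0 − rank ∂_1 = 5 − 4 = 1, and the invariant factors of ∂_1 are all 1, so H_0 = Z.
  H_1: rank ker ∂_1 − rank ∂_2 = (10 − 4) − 6 = 0, and the invariant factors of ∂_2 are all 1, so H_1 = 0.
  H_2: rank ker ∂_2 − rank ∂_3 = (10 − 6) − 4 = 0, and the invariant factors of ∂_3 are all 1, so H_2 = 0.
  H_3: rank ker ∂_3 − rank ∂_4 = (5 − 4) − 0 = 1, and there is no ∂_4, so H_3 = Z.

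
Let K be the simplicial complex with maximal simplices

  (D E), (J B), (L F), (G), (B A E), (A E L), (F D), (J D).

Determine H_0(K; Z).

Order the vertices as A < B < D < E < F < G < J < L. Listing each simplex with vertices in this order, K has dimension 2 with simplices:

  0-simplices (8): A, B, D, E, F, G, J, L
  1-simplices (10): AB, AE, AL, BE, BJ, DE, DF, DJ, EL, FL
  2-simplices (2): ABE, AEL

so the chain groups are C_0 ≅ Z^8, C_1 ≅ Z^10, C_2 ≅ Z^2.

Boundary ∂_1: C_1 → C_0 is given by ∂[p,q] = [q] − [p]. For instance
  ∂BJ = J − B.
This gives a 8×10 integer matrix of rank 6; reducing to Smith normal form yields diagonal entries (1,1,1,1,1,1).

∂_2: C_2 → C_1 maps a triangle to the signed sum of its edges. For instance
  ∂ABE = BE − AE + AB,
  ∂AEL = EL − AL + AE.
The resulting 10×2 matrix has rank 2, and its Smith normal form has invariant factors (1,1).

Now H_k = ker ∂_k / im ∂_{k+1}, so:

  H_0: rank C_0 − rank ∂_1 = 8 − 6 = 2, and the invariant factors of ∂_1 are all 1, so H_0 = Z^2.

H_0 = Z^2.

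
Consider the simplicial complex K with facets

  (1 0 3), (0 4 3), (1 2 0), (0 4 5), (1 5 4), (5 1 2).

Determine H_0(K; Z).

Fix the vertex order 0 < 1 < 2 < 3 < 4 < 5 and write every simplex with vertices in increasing order. Then dim K = 2 and the simplices of K are:

  0-simplices (6): [0], [1], [2], [3], [4], [5]
  1-simplices (12): [0,1], [0,2], [0,3], [0,4], [0,5], [1,2], [1,3], [1,4], [1,5], [2,5], [3,4], [4,5]
  2-simplices (6): [0,1,2], [0,1,3], [0,3,4], [0,4,5], [1,2,5], [1,4,5]

giving chain groups C_0 ≅ Z^6, C_1 ≅ Z^12, C_2 ≅ Z^6.

∂_1: C_1 → C_0 is given by ∂[p,q] = [q] − [p]. For instance
  ∂[4,5] = [5] − [4].
As a 6×12 matrix over Z this has rank 5, with invariant factors (1,1,1,1,1).

Boundary ∂_2: C_2 → C_1 maps a triangle to the signed sum of its edges. For instance
  ∂[0,1,2] = [1,2] − [0,2] + [0,1],
  ∂[0,4,5] = [4,5] − [0,5] + [0,4].
As a 12×6 matrix over Z this has rank 6, with invariant factors (1,1,1,1,1,1).

Now H_k = ker ∂_k / im ∂_{k+1}, so:

  H_0: rank C_0 − rank ∂_1 = 6 − 5 = 1, and the invariant factors of ∂_1 are all 1, so H_0 = Z.

(K is a triangulation of the cylinder S^1 x I.)

H_0 ≅ Z.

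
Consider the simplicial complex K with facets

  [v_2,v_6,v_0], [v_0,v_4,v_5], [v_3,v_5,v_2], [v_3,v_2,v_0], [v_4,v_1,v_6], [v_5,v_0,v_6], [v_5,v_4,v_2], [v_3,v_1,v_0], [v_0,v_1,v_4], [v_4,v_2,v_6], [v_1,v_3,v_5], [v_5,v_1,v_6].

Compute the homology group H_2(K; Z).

Take the total order v_0 < v_1 < v_2 < v_3 < v_4 < v_5 < v_6 on the vertex set. Then K (dimension 2) consists of the simplices:

  0-simplices (7): [v_0], [v_1], [v_2], [v_3], [v_4], [v_5], [v_6]
  1-simplices (18): (18 of them)
  2-simplices (12): (12 of them)

giving chain groups C_0 ≅ Z^7, C_1 ≅ Z^18, C_2 ≅ Z^12.

Boundary ∂_1: C_1 → C_0 is given by ∂[p,q] = [q] − [p].
As a 7×18 matrix over Z this has rank 6, with invariant factors (1,1,1,1,1,1).

The boundary map ∂_2: C_2 → C_1 acts by ∂[p,q,r] = [q,r] − [p,r] + [p,q]. For instance
  ∂[v_2,v_4,v_6] = [v_4,v_6] − [v_2,v_6] + [v_2,v_4],
  ∂[v_0,v_1,v_4] = [v_1,v_4] − [v_0,v_4] + [v_0,v_1].
The 18×12 boundary matrix has rank 12 and Smith normal form diag(1,1,1,1,1,1,1,1,1,1,1,2).

Computing H_k = (kernel of ∂_k) / (image of ∂_{k+1}):

  H_2: rank ker ∂_2 − rank ∂_3 = (12 − 12) − 0 = 0, and there is no ∂_3, so H_2 = 0.

(K is a triangulation of the real projective plane RP^2.)

H_2 = 0.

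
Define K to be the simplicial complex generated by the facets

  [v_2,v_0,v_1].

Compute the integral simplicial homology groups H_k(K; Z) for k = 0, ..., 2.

H_0 = Z,  H_1 = 0,  H_2 = 0.

Fix the vertex order v_0 < v_1 < v_2 and write every simplex with vertices in increasing order. Then dim K = 2 and the simplices of K are:

  0-simplices (3): [v_0], [v_1], [v_2]
  1-simplices (3): [v_0,v_1], [v_0,v_2], [v_1,v_2]
  2-simplices (1): [v_0,v_1,v_2]

Hence C_0 ≅ Z^3, C_1 ≅ Z^3, C_2 ≅ Z^1.

The boundary map ∂_1: C_1 → C_0 sends each edge [p,q] (with p < q) to q − p. For instance
  ∂[v_0,v_2] = [v_2] − [v_0].
The 3×3 boundary matrix has rank 2 and Smith normal form diag(1,1).

∂_2: C_2 → C_1 acts by ∂[p,q,r] = [q,r] − [p,r] + [p,q]. For instance
  ∂[v_0,v_1,v_2] = [v_1,v_2] − [v_0,v_2] + [v_0,v_1].
The resulting 3×1 matrix has rank 1, and its Smith normal form has invariant factors (1).

Reading off H_k = ker ∂_k / im ∂_{k+1}:

  H_0: rank C_0 − rank ∂_1 = 3 − 2 = 1, and the invariant factors of ∂_1 are all 1, so H_0 = Z.
  H_1: rank ker ∂_1 − rank ∂_2 = (3 − 2) − 1 = 0, and the invariant factors of ∂_2 are all 1, so H_1 = 0.
  H_2: rank ker ∂_2 − rank ∂_3 = (1 − 1) − 0 = 0, and there is no ∂_3, so H_2 = 0.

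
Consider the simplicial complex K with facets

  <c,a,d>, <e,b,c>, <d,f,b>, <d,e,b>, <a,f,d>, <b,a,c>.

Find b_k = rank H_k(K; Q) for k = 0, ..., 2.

We work with the vertex ordering a < b < c < d < e < f. The simplices of K, each written with vertices in increasing order, are:

  0-simplices (6): a, b, c, d, e, f
  1-simplices (12): ab, ac, ad, af, bc, bd, be, bf, cd, ce, de, df
  2-simplices (6): abc, acd, adf, bce, bde, bdf

giving chain groups C_0 ≅ Z^6, C_1 ≅ Z^12, C_2 ≅ Z^6.

The boundary map ∂_1: C_1 → C_0 maps an edge to its endpoints' difference, ∂[p,q] = q − p.
The resulting 6×12 matrix has rank 5, and its Smith normal form has invariant factors (1,1,1,1,1).

∂_2: C_2 → C_1 maps a triangle to the signed sum of its edges. For instance
  ∂adf = df − af + ad,
  ∂acd = cd − ad + ac.
The 12×6 boundary matrix has rank 6 and Smith normal form diag(1,1,1,1,1,1).

Computing H_k = (kernel of ∂_k) / (image of ∂_{k+1}):

  H_0: rank C_0 − rank ∂_1 = 6 − 5 = 1, and the invariant factors of ∂_1 are all 1, so H_0 = Z.
  H_1: rank ker ∂_1 − rank ∂_2 = (12 − 5) − 6 = 1, and the invariant factors of ∂_2 are all 1, so H_1 = Z.
  H_2: rank ker ∂_2 − rank ∂_3 = (6 − 6) − 0 = 0, and there is no ∂_3, so H_2 = 0.

Hence the Betti numbers are b_0 = 1, b_1 = 1, b_2 = 0.

b_0 = 1, b_1 = 1, b_2 = 0.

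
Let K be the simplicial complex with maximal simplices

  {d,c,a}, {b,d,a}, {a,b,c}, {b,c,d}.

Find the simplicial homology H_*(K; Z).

Fix the vertex order a < b < c < d and write every simplex with vertices in increasing order. Then dim K = 2 and the simplices of K are:

  0-simplices (4): a, b, c, d
  1-simplices (6): ab, ac, ad, bc, bd, cd
  2-simplices (4): abc, abd, acd, bcd

giving chain groups C_0 ≅ Z^4, C_1 ≅ Z^6, C_2 ≅ Z^4.

∂_1: C_1 → C_0 sends each edge [p,q] (with p < q) to q − p.
This gives a 4×6 integer matrix of rank 3; reducing to Smith normal form yields diagonal entries (1,1,1).

The boundary map ∂_2: C_2 → C_1 maps a triangle to the signed sum of its edges. For instance
  ∂abc = bc − ac + ab,
  ∂abd = bd − ad + ab.
This gives a 6×4 integer matrix of rank 3; reducing to Smith normal form yields diagonal entries (1,1,1).

From H_k ≅ ker(∂_k) / im(∂_{k+1}) we obtain:

  H_0: rank C_0 − rank ∂_1 = 4 − 3 = 1, and the invariant factors of ∂_1 are all 1, so H_0 = Z.
  H_1: rank ker ∂_1 − rank ∂_2 = (6 − 3) − 3 = 0, and the invariant factors of ∂_2 are all 1, so H_1 = 0.
  H_2: rank ker ∂_2 − rank ∂_3 = (4 − 3) − 0 = 1, and there is no ∂_3, so H_2 = Z.

As a check, the Euler characteristic is 4 − 6 + 4 = 2, which agrees with 1 − 0 + 1 = 2.

H_0 = Z,  H_1 = 0,  H_2 = Z.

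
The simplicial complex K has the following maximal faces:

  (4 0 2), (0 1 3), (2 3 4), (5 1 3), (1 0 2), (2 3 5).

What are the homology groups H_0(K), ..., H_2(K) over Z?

We work with the vertex ordering 0 < 1 < 2 < 3 < 4 < 5. The simplices of K, each written with vertices in increasing order, are:

  0-simplices (6): [0], [1], [2], [3], [4], [5]
  1-simplices (12): [0,1], [0,2], [0,3], [0,4], [1,2], [1,3], [1,5], [2,3], [2,4], [2,5], [3,4], [3,5]
  2-simplices (6): [0,1,2], [0,1,3], [0,2,4], [1,3,5], [2,3,4], [2,3,5]

so the chain groups are C_0 ≅ Z^6, C_1 ≅ Z^12, C_2 ≅ Z^6.

Boundary ∂_1: C_1 → C_0 sends each edge [p,q] (with p < q) to q − p. For instance
  ∂[0,1] = [1] − [0].
The 6×12 boundary matrix has rank 5 and Smith normal form diag(1,1,1,1,1).

Boundary ∂_2: C_2 → C_1 maps a triangle to the signed sum of its edges. For instance
  ∂[0,1,2] = [1,2] − [0,2] + [0,1],
  ∂[1,3,5] = [3,5] − [1,5] + [1,3].
As a 12×6 matrix over Z this has rank 6, with invariant factors (1,1,1,1,1,1).

From H_k ≅ ker(∂_k) / im(∂_{k+1}) we obtain:

  H_0: rank C_0 − rank ∂_1 = 6 − 5 = 1, and the invariant factors of ∂_1 are all 1, so H_0 = Z.
  H_1: rank ker ∂_1 − rank ∂_2 = (12 − 5) − 6 = 1, and the invariant factors of ∂_2 are all 1, so H_1 = Z.
  H_2: rank ker ∂_2 − rank ∂_3 = (6 − 6) − 0 = 0, and there is no ∂_3, so H_2 = 0.

As a check, the Euler characteristic is 6 − 12 + 6 = 0, which agrees with 1 − 1 + 0 = 0.

H_0 ≅ Z,  H_1 ≅ Z,  H_2 = 0.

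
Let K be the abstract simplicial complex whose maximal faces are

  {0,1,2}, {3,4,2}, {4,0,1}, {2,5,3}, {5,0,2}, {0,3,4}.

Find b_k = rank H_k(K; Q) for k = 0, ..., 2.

K has 6 vertices, 12 edges, 6 triangles.
rank ∂_0 = 0, rank ∂_1 = 5 ⇒ b_0 = 6 − 0 − 5 = 1; all invariant factors of ∂_1 are 1 so no torsion. So H_0 = Z.
rank ∂_1 = 5, rank ∂_2 = 6 ⇒ b_1 = 12 − 5 − 6 = 1; all invariant factors of ∂_2 are 1 so no torsion. So H_1 = Z.
rank ∂_2 = 6, rank ∂_3 = 0 ⇒ b_2 = 6 − 6 − 0 = 0. So H_2 = 0.

b_0 = 1, b_1 = 1, b_2 = 0.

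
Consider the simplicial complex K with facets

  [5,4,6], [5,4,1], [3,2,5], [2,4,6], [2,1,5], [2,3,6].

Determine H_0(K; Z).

K has 6 vertices, 12 edges, 6 triangles.
rank ∂_0 = 0, rank ∂_1 = 5 ⇒ b_0 = 6 − 0 − 5 = 1; all invariant factors of ∂_1 are 1 so no torsion. So H_0 ≅ Z.

H_0 = Z.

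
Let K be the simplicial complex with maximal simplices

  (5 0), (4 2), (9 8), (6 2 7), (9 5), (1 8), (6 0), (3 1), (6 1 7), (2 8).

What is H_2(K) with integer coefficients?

H_2 ≅ 0.

Order the vertices as 0 < 1 < 2 < 3 < 4 < 5 < 6 < 7 < 8 < 9. Listing each simplex with vertices in this order, K has dimension 2 with simplices:

  0-simplices (10): [0], [1], [2], [3], [4], [5], [6], [7], [8], [9]
  1-simplices (13): [0,5], [0,6], [1,3], [1,6], [1,7], [1,8], [2,4], [2,6], [2,7], [2,8], [5,9], [6,7], [8,9]
  2-simplices (2): [1,6,7], [2,6,7]

so the chain groups are C_0 ≅ Z^10, C_1 ≅ Z^13, C_2 ≅ Z^2.

The boundary map ∂_1: C_1 → C_0 sends each edge [p,q] (with p < q) to q − p. For instance
  ∂[1,3] = [3] − [1].
This gives a 10×13 integer matrix of rank 9; reducing to Smith normal form yields diagonal entries (1,1,1,1,1,1,1,1,1).

Boundary ∂_2: C_2 → C_1 sends each 2-simplex [p,q,r] to [q,r] − [p,r] + [p,q]. For instance
  ∂[1,6,7] = [6,7] − [1,7] + [1,6],
  ∂[2,6,7] = [6,7] − [2,7] + [2,6].
The resulting 13×2 matrix has rank 2, and its Smith normal form has invariant factors (1,1).

Computing H_k = (kernel of ∂_k) / (image of ∂_{k+1}):

  H_2: rank ker ∂_2 − rank ∂_3 = (2 − 2) − 0 = 0, and there is no ∂_3, so H_2 ≅ 0.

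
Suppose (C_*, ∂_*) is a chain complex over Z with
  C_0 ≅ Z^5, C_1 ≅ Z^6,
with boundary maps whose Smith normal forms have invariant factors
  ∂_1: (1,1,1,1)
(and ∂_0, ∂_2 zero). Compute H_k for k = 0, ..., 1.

H_0 = Z,  H_1 = Z^2.

H_0: b_0 = 5 − 0 − 4 = 1; torsion from ∂_1 factors > 1: none. So H_0 = Z.
H_1: b_1 = 6 − 4 − 0 = 2; torsion from ∂_2 factors > 1: none. So H_1 = Z^2.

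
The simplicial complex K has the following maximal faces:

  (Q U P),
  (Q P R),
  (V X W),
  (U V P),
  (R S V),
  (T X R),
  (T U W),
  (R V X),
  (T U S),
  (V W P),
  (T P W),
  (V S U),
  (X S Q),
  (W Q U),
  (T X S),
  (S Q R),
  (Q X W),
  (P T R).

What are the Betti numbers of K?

Fix the vertex order P < Q < R < S < T < U < V < W < X and write every simplex with vertices in increasing order. Then dim K = 2 and the simplices of K are:

  0-simplices (9): P, Q, R, S, T, U, V, W, X
  1-simplices (27): PQ, PR, PT, PU, PV, PW, QR, QS, QU, QW, QX, RS, RT, RV, RX, ST, SU, SV, SX, TU, TW, TX, UV, UW, VW, VX, WX
  2-simplices (18): PQR, PQU, PRT, PTW, PUV, PVW, QRS, QSX, QUW, QWX, RSV, RTX, RVX, STU, STX, SUV, TUW, VWX

Hence C_0 ≅ Z^9, C_1 ≅ Z^27, C_2 ≅ Z^18.

Boundary ∂_1: C_1 → C_0 sends each edge [p,q] (with p < q) to q − p. For instance
  ∂SU = U − S.
The 9×27 boundary matrix has rank 8 and Smith normal form diag(1,1,1,1,1,1,1,1).

Boundary ∂_2: C_2 → C_1 sends each 2-simplex [p,q,r] to [q,r] − [p,r] + [p,q]. For instance
  ∂PVW = VW − PW + PV,
  ∂STX = TX − SX + ST.
The resulting 27×18 matrix has rank 18, and its Smith normal form has invariant factors (1,1,1,1,1,1,1,1,1,1,1,1,1,1,1,1,1,2).

Computing H_k = (kernel of ∂_k) / (image of ∂_{k+1}):

  H_0: rank C_0 − rank ∂_1 = 9 − 8 = 1, and the invariant factors of ∂_1 are all 1, so H_0 ≅ Z.
  H_1: rank ker ∂_1 − rank ∂_2 = (27 − 8) − 18 = 1, and ∂_2 has invariant factor 2 > 1, so H_1 ≅ Z ⊕ Z/2.
  H_2: rank ker ∂_2 − rank ∂_3 = (18 − 18) − 0 = 0, and there is no ∂_3, so H_2 ≅ 0.

As a check, the Euler characteristic is 9 − 27 + 18 = 0, which agrees with 1 − 1 + 0 = 0.
(K is a triangulation of the Klein bottle.)

Hence the Betti numbers are b_0 = 1, b_1 = 1, b_2 = 0.

b_0 = 1, b_1 = 1, b_2 = 0.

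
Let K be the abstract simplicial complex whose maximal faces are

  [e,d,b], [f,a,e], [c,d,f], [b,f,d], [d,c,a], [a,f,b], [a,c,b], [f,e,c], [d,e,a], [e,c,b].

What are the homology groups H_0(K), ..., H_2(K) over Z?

H_0 ≅ Z,  H_1 ≅ Z/2,  H_2 = 0.

We work with the vertex ordering a < b < c < d < e < f. The simplices of K, each written with vertices in increasing order, are:

  0-simplices (6): a, b, c, d, e, f
  1-simplices (15): ab, ac, ad, ae, af, bc, bd, be, bf, cd, ce, cf, de, df, ef
  2-simplices (10): abc, abf, acd, ade, aef, bce, bde, bdf, cdf, cef

giving chain groups C_0 ≅ Z^6, C_1 ≅ Z^15, C_2 ≅ Z^10.

∂_1: C_1 → C_0 is given by ∂[p,q] = [q] − [p]. For instance
  ∂df = f − d.
This gives a 6×15 integer matrix of rank 5; reducing to Smith normal form yields diagonal entries (1,1,1,1,1).

∂_2: C_2 → C_1 sends each 2-simplex [p,q,r] to [q,r] − [p,r] + [p,q]. For instance
  ∂bdf = df − bf + bd,
  ∂cef = ef − cf + ce.
This gives a 15×10 integer matrix of rank 10; reducing to Smith normal form yields diagonal entries (1,1,1,1,1,1,1,1,1,2).

Computing H_k = (kernel of ∂_k) / (image of ∂_{k+1}):

  H_0: rank C_0 − rank ∂_1 = 6 − 5 = 1, and the invariant factors of ∂_1 are all 1, so H_0 ≅ Z.
  H_1: rank ker ∂_1 − rank ∂_2 = (15 − 5) − 10 = 0, and ∂_2 has invariant factor 2 > 1, so H_1 ≅ Z/2.
  H_2: rank ker ∂_2 − rank ∂_3 = (10 − 10) − 0 = 0, and there is no ∂_3, so H_2 ≅ 0.

As a check, the Euler characteristic is 6 − 15 + 10 = 1, which agrees with 1 − 0 + 0 = 1.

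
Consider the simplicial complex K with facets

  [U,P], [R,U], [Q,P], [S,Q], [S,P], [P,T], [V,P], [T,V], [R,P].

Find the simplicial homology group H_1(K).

We work with the vertex ordering P < Q < R < S < T < U < V. The simplices of K, each written with vertices in increasing order, are:

  0-simplices (7): P, Q, R, S, T, U, V
  1-simplices (9): PQ, PR, PS, PT, PU, PV, QS, RU, TV

so the chain groups are C_0 ≅ Z^7, C_1 ≅ Z^9.

∂_1: C_1 → C_0 is given by ∂[p,q] = [q] − [p].
This gives a 7×9 integer matrix of rank 6; reducing to Smith normal form yields diagonal entries (1,1,1,1,1,1).

Computing H_k = (kernel of ∂_k) / (image of ∂_{k+1}):

  H_1: rank ker ∂_1 − rank ∂_2 = (9 − 6) − 0 = 3, and there is no ∂_2, so H_1 = Z^3.

H_1 = Z^3.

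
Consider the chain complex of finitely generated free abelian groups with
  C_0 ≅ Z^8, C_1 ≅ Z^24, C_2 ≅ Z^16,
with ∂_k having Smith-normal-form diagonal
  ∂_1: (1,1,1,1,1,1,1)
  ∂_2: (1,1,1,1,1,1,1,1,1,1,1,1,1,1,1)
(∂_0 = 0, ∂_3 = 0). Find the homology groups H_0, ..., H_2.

H_0 = Z,  H_1 = Z^2,  H_2 = Z.

H_0: b_0 = 8 − 0 − 7 = 1; torsion from ∂_1 factors > 1: none. So H_0 = Z.
H_1: b_1 = 24 − 7 − 15 = 2; torsion from ∂_2 factors > 1: none. So H_1 = Z^2.
H_2: b_2 = 16 − 15 − 0 = 1; torsion from ∂_3 factors > 1: none. So H_2 = Z.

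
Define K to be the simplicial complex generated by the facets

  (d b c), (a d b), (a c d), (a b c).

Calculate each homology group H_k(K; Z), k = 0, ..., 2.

H_0 ≅ Z,  H_1 = 0,  H_2 ≅ Z.

Order the vertices as a < b < c < d. Listing each simplex with vertices in this order, K has dimension 2 with simplices:

  0-simplices (4): a, b, c, d
  1-simplices (6): ab, ac, ad, bc, bd, cd
  2-simplices (4): abc, abd, acd, bcd

giving chain groups C_0 ≅ Z^4, C_1 ≅ Z^6, C_2 ≅ Z^4.

∂_1: C_1 → C_0 maps an edge to its endpoints' difference, ∂[p,q] = q − p. For instance
  ∂bc = c − b.
The resulting 4×6 matrix has rank 3, and its Smith normal form has invariant factors (1,1,1).

∂_2: C_2 → C_1 acts by ∂[p,q,r] = [q,r] − [p,r] + [p,q]. For instance
  ∂abd = bd − ad + ab,
  ∂acd = cd − ad + ac.
The resulting 6×4 matrix has rank 3, and its Smith normal form has invariant factors (1,1,1).

Computing H_k = (kernel of ∂_k) / (image of ∂_{k+1}):

  H_0: rank C_0 − rank ∂_1 = 4 − 3 = 1, and the invariant factors of ∂_1 are all 1, so H_0 = Z.
  H_1: rank ker ∂_1 − rank ∂_2 = (6 − 3) − 3 = 0, and the invariant factors of ∂_2 are all 1, so H_1 = 0.
  H_2: rank ker ∂_2 − rank ∂_3 = (4 − 3) − 0 = 1, and there is no ∂_3, so H_2 = Z.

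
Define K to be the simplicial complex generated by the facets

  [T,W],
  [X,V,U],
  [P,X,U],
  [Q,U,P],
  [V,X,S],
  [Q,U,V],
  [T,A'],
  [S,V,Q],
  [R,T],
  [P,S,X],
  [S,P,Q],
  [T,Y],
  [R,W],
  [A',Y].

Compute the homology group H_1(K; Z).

Fix the vertex order P < Q < R < S < T < U < V < W < X < Y < A' and write every simplex with vertices in increasing order. Then dim K = 2 and the simplices of K are:

  0-simplices (11): [P], [Q], [R], [S], [T], [U], [V], [W], [X], [Y], [A']
  1-simplices (18): [P,Q], [P,S], [P,U], [P,X], [Q,S], [Q,U], [Q,V], [R,T], [R,W], [S,V], [S,X], [T,W], [T,Y], [T,A'], [U,V], [U,X], [V,X], [Y,A']
  2-simplices (8): [P,Q,S], [P,Q,U], [P,S,X], [P,U,X], [Q,S,V], [Q,U,V], [S,V,X], [U,V,X]

so the chain groups are C_0 ≅ Z^11, C_1 ≅ Z^18, C_2 ≅ Z^8.

Boundary ∂_1: C_1 → C_0 is given by ∂[p,q] = [q] − [p]. For instance
  ∂[Y,A'] = [A'] − [Y].
The resulting 11×18 matrix has rank 9, and its Smith normal form has invariant factors (1,1,1,1,1,1,1,1,1).

Boundary ∂_2: C_2 → C_1 acts by ∂[p,q,r] = [q,r] − [p,r] + [p,q]. For instance
  ∂[U,V,X] = [V,X] − [U,X] + [U,V],
  ∂[P,S,X] = [S,X] − [P,X] + [P,S].
This gives a 18×8 integer matrix of rank 7; reducing to Smith normal form yields diagonal entries (1,1,1,1,1,1,1).

Computing H_k = (kernel of ∂_k) / (image of ∂_{k+1}):

  H_1: rank ker ∂_1 − rank ∂_2 = (18 − 9) − 7 = 2, and the invariant factors of ∂_2 are all 1, so H_1 ≅ Z^2.

H_1 ≅ Z^2.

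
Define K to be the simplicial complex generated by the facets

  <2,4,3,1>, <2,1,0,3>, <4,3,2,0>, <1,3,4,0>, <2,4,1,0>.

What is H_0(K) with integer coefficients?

H_0 = Z.

Take the total order 0 < 1 < 2 < 3 < 4 on the vertex set. Then K (dimension 3) consists of the simplices:

  0-simplices (5): [0], [1], [2], [3], [4]
  1-simplices (10): [0,1], [0,2], [0,3], [0,4], [1,2], [1,3], [1,4], [2,3], [2,4], [3,4]
  2-simplices (10): [0,1,2], [0,1,3], [0,1,4], [0,2,3], [0,2,4], [0,3,4], [1,2,3], [1,2,4], [1,3,4], [2,3,4]
  3-simplices (5): [0,1,2,3], [0,1,2,4], [0,1,3,4], [0,2,3,4], [1,2,3,4]

Hence C_0 ≅ Z^5, C_1 ≅ Z^10, C_2 ≅ Z^10, C_3 ≅ Z^5.

Boundary ∂_1: C_1 → C_0 maps an edge to its endpoints' difference, ∂[p,q] = q − p.
The resulting 5×10 matrix has rank 4, and its Smith normal form has invariant factors (1,1,1,1).

The boundary map ∂_2: C_2 → C_1 sends each 2-simplex [p,q,r] to [q,r] − [p,r] + [p,q]. For instance
  ∂[1,2,3] = [2,3] − [1,3] + [1,2],
  ∂[0,2,3] = [2,3] − [0,3] + [0,2].
As a 10×10 matrix over Z this has rank 6, with invariant factors (1,1,1,1,1,1).

The boundary map ∂_3: C_3 → C_2 sends each 3-simplex σ to the alternating sum Σ_i (−1)^i (σ with its i-th vertex removed). For instance
  ∂[0,1,2,3] = [1,2,3] − [0,2,3] + [0,1,3] − [0,1,2],
  ∂[0,2,3,4] = [2,3,4] − [0,3,4] + [0,2,4] − [0,2,3].
This gives a 10×5 integer matrix of rank 4; reducing to Smith normal form yields diagonal entries (1,1,1,1).

From H_k ≅ ker(∂_k) / im(∂_{k+1}) we obtain:

  H_0: rank C_0 − rank ∂_1 = 5 − 4 = 1, and the invariant factors of ∂_1 are all 1, so H_0 ≅ Z.

(K is a triangulation of the 3-sphere S^3.)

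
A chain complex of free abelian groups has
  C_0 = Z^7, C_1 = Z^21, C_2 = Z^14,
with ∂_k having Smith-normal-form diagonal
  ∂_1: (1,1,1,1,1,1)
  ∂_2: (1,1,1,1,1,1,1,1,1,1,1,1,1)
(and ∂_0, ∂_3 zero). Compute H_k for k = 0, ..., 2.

H_0: b_0 = 7 − 0 − 6 = 1; torsion from ∂_1 factors > 1: none. So H_0 ≅ Z.
H_1: b_1 = 21 − 6 − 13 = 2; torsion from ∂_2 factors > 1: none. So H_1 ≅ Z^2.
H_2: b_2 = 14 − 13 − 0 = 1; torsion from ∂_3 factors > 1: none. So H_2 ≅ Z.

H_0 ≅ Z,  H_1 ≅ Z^2,  H_2 ≅ Z.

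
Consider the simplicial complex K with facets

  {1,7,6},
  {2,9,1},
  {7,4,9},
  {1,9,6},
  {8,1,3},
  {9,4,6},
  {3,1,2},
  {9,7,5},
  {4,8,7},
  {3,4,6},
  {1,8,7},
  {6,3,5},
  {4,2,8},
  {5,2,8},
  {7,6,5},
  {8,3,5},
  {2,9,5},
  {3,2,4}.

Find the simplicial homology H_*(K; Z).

K has 9 vertices, 27 edges, 18 triangles.
rank ∂_0 = 0, rank ∂_1 = 8 ⇒ b_0 = 9 − 0 − 8 = 1; all invariant factors of ∂_1 are 1 so no torsion. So H_0 ≅ Z.
rank ∂_1 = 8, rank ∂_2 = 18 ⇒ b_1 = 27 − 8 − 18 = 1; ∂_2 has invariant factor(s) [2] giving torsion. So H_1 ≅ Z ⊕ Z/2.
rank ∂_2 = 18, rank ∂_3 = 0 ⇒ b_2 = 18 − 18 − 0 = 0. So H_2 ≅ 0.

H_0 ≅ Z,  H_1 ≅ Z ⊕ Z/2,  H_2 = 0.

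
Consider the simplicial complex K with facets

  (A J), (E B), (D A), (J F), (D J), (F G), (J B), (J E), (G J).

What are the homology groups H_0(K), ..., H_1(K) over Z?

Take the total order A < B < D < E < F < G < J on the vertex set. Then K (dimension 1) consists of the simplices:

  0-simplices (7): A, B, D, E, F, G, J
  1-simplices (9): AD, AJ, BE, BJ, DJ, EJ, FG, FJ, GJ

so the chain groups are C_0 ≅ Z^7, C_1 ≅ Z^9.

Boundary ∂_1: C_1 → C_0 sends each edge [p,q] (with p < q) to q − p. For instance
  ∂AD = D − A.
The 7×9 boundary matrix has rank 6 and Smith normal form diag(1,1,1,1,1,1).

Now H_k = ker ∂_k / im ∂_{k+1}, so:

  H_0: rank C_0 − rank ∂_1 = 7 − 6 = 1, and the invariant factors of ∂_1 are all 1, so H_0 ≅ Z.
  H_1: rank ker ∂_1 − rank ∂_2 = (9 − 6) − 0 = 3, and there is no ∂_2, so H_1 ≅ Z^3.

H_0 ≅ Z,  H_1 ≅ Z^3.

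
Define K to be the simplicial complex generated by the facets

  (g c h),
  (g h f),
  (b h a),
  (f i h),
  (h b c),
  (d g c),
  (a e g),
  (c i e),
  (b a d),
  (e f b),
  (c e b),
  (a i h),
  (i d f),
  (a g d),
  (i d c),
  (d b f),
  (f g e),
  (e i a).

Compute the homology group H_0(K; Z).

K has 9 vertices, 27 edges, 18 triangles.
rank ∂_0 = 0, rank ∂_1 = 8 ⇒ b_0 = 9 − 0 − 8 = 1; all invariant factors of ∂_1 are 1 so no torsion. So H_0 ≅ Z.

H_0 ≅ Z.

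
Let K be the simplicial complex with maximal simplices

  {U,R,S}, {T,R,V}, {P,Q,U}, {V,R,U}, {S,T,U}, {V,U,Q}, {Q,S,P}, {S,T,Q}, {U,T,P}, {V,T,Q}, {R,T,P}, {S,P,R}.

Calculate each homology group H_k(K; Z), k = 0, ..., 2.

We work with the vertex ordering P < Q < R < S < T < U < V. The simplices of K, each written with vertices in increasing order, are:

  0-simplices (7): P, Q, R, S, T, U, V
  1-simplices (18): PQ, PR, PS, PT, PU, QS, QT, QU, QV, RS, RT, RU, RV, ST, SU, TU, TV, UV
  2-simplices (12): PQS, PQU, PRS, PRT, PTU, QST, QTV, QUV, RSU, RTV, RUV, STU

Hence C_0 ≅ Z^7, C_1 ≅ Z^18, C_2 ≅ Z^12.

The boundary map ∂_1: C_1 → C_0 maps an edge to its endpoints' difference, ∂[p,q] = q − p.
This gives a 7×18 integer matrix of rank 6; reducing to Smith normal form yields diagonal entries (1,1,1,1,1,1).

Boundary ∂_2: C_2 → C_1 sends each 2-simplex [p,q,r] to [q,r] − [p,r] + [p,q]. For instance
  ∂QST = ST − QT + QS,
  ∂STU = TU − SU + ST.
As a 18×12 matrix over Z this has rank 12, with invariant factors (1,1,1,1,1,1,1,1,1,1,1,2).

Reading off H_k = ker ∂_k / im ∂_{k+1}:

  H_0: rank C_0 − rank ∂_1 = 7 − 6 = 1, and the invariant factors of ∂_1 are all 1, so H_0 = Z.
  H_1: rank ker ∂_1 − rank ∂_2 = (18 − 6) − 12 = 0, and ∂_2 has invariant factor 2 > 1, so H_1 = Z/2.
  H_2: rank ker ∂_2 − rank ∂_3 = (12 − 12) − 0 = 0, and there is no ∂_3, so H_2 = 0.

H_0 = Z,  H_1 = Z/2,  H_2 = 0.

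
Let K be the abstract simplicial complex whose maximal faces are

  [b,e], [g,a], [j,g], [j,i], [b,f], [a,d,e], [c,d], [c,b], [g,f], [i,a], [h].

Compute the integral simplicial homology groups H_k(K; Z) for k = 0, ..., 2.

Take the total order a < b < c < d < e < f < g < h < i < j on the vertex set. Then K (dimension 2) consists of the simplices:

  0-simplices (10): a, b, c, d, e, f, g, h, i, j
  1-simplices (12): ad, ae, ag, ai, bc, be, bf, cd, de, fg, gj, ij
  2-simplices (1): ade

Hence C_0 ≅ Z^10, C_1 ≅ Z^12, C_2 ≅ Z^1.

Boundary ∂_1: C_1 → C_0 sends each edge [p,q] (with p < q) to q − p.
As a 10×12 matrix over Z this has rank 8, with invariant factors (1,1,1,1,1,1,1,1).

The boundary map ∂_2: C_2 → C_1 sends each 2-simplex [p,q,r] to [q,r] − [p,r] + [p,q]. For instance
  ∂ade = de − ae + ad.
This gives a 12×1 integer matrix of rank 1; reducing to Smith normal form yields diagonal entries (1).

Computing H_k = (kernel of ∂_k) / (image of ∂_{k+1}):

  H_0: rank C_0 − rank ∂_1 = 10 − 8 = 2, and the invariant factors of ∂_1 are all 1, so H_0 ≅ Z^2.
  H_1: rank ker ∂_1 − rank ∂_2 = (12 − 8) − 1 = 3, and the invariant factors of ∂_2 are all 1, so H_1 ≅ Z^3.
  H_2: rank ker ∂_2 − rank ∂_3 = (1 − 1) − 0 = 0, and there is no ∂_3, so H_2 ≅ 0.

H_0 = Z^2,  H_1 = Z^3,  H_2 = 0.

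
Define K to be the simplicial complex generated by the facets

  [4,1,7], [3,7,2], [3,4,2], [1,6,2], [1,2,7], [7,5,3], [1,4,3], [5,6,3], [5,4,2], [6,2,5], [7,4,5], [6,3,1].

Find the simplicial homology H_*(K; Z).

Fix the vertex order 1 < 2 < 3 < 4 < 5 < 6 < 7 and write every simplex with vertices in increasing order. Then dim K = 2 and the simplices of K are:

  0-simplices (7): [1], [2], [3], [4], [5], [6], [7]
  1-simplices (18): [1,2], [1,3], [1,4], [1,6], [1,7], [2,3], [2,4], [2,5], [2,6], [2,7], [3,4], [3,5], [3,6], [3,7], [4,5], [4,7], [5,6], [5,7]
  2-simplices (12): [1,2,6], [1,2,7], [1,3,4], [1,3,6], [1,4,7], [2,3,4], [2,3,7], [2,4,5], [2,5,6], [3,5,6], [3,5,7], [4,5,7]

Hence C_0 ≅ Z^7, C_1 ≅ Z^18, C_2 ≅ Z^12.

Boundary ∂_1: C_1 → C_0 sends each edge [p,q] (with p < q) to q − p.
As a 7×18 matrix over Z this has rank 6, with invariant factors (1,1,1,1,1,1).

The boundary map ∂_2: C_2 → C_1 maps a triangle to the signed sum of its edges. For instance
  ∂[1,3,4] = [3,4] − [1,4] + [1,3],
  ∂[3,5,6] = [5,6] − [3,6] + [3,5].
The 18×12 boundary matrix has rank 12 and Smith normal form diag(1,1,1,1,1,1,1,1,1,1,1,2).

From H_k ≅ ker(∂_k) / im(∂_{k+1}) we obtain:

  H_0: rank C_0 − rank ∂_1 = 7 − 6 = 1, and the invariant factors of ∂_1 are all 1, so H_0 ≅ Z.
  H_1: rank ker ∂_1 − rank ∂_2 = (18 − 6) − 12 = 0, and ∂_2 has invariant factor 2 > 1, so H_1 ≅ Z/2.
  H_2: rank ker ∂_2 − rank ∂_3 = (12 − 12) − 0 = 0, and there is no ∂_3, so H_2 ≅ 0.

H_0 = Z,  H_1 = Z/2,  H_2 = 0.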